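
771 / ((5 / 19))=14649/5 = 2929.80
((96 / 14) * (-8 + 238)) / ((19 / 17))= 187680/133 = 1411.13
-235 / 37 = -6.35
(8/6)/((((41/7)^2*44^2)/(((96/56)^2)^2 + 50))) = 70393/59799894 = 0.00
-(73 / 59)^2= -5329/3481 = -1.53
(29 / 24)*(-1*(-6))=29/4 = 7.25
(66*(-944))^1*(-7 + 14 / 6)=290752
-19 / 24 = -0.79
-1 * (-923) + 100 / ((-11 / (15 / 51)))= 172101/187 = 920.33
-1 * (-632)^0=-1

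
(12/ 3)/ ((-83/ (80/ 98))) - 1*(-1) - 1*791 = -790.04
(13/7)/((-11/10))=-130/77 = -1.69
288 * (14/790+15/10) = 172656/395 = 437.10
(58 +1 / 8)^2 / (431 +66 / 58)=7.82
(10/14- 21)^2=411.51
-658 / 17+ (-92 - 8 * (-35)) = 2538/17 = 149.29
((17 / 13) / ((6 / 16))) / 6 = 68/117 = 0.58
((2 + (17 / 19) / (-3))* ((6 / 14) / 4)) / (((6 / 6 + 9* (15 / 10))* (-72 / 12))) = -97/46284 = 0.00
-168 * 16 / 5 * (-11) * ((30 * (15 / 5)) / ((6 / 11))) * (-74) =-72205056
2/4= 0.50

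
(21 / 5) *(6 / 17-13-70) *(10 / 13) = -59010/221 = -267.01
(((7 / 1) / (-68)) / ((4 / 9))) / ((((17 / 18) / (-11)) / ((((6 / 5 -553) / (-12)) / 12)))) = 1911987/184960 = 10.34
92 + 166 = 258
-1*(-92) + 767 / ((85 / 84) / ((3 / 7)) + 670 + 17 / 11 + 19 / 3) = 25086232/269375 = 93.13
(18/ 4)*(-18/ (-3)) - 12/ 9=77/3 = 25.67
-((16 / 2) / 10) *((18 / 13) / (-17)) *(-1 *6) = -432/1105 = -0.39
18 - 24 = -6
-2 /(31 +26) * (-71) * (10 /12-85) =-35855/171 = -209.68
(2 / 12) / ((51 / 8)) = 4/153 = 0.03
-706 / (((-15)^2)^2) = -706/50625 = -0.01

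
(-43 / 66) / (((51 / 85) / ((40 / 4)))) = -1075/99 = -10.86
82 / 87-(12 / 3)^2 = -1310/87 = -15.06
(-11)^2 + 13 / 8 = 122.62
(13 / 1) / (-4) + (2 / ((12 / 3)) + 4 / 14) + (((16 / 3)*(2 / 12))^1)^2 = -3797/2268 = -1.67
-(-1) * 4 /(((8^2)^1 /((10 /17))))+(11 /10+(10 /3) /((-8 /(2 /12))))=1633/1530 = 1.07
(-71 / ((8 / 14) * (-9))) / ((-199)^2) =497/1425636 = 0.00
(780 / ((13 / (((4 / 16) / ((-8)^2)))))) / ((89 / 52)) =195/1424 = 0.14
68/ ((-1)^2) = 68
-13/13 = -1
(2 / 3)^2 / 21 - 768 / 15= -48364/945 = -51.18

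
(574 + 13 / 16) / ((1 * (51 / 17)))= 9197/48 = 191.60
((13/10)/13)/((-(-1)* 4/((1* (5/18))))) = 1/144 = 0.01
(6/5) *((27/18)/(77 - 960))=-9/4415 = 0.00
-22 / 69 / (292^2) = -11/2941608 = 0.00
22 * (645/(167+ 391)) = 25.43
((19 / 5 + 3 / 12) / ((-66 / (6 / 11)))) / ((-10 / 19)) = 1539/24200 = 0.06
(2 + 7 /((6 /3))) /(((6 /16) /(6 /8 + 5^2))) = 1133/3 = 377.67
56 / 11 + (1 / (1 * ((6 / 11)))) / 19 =6505/1254 = 5.19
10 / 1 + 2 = 12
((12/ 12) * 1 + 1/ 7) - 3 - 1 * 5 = -48/7 = -6.86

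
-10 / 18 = -5/9 = -0.56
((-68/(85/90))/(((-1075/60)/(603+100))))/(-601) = -607392/129215 = -4.70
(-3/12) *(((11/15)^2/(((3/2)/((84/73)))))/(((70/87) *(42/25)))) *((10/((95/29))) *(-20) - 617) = 45206447/873810 = 51.73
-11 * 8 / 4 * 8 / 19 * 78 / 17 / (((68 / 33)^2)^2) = -508760109/215818264 = -2.36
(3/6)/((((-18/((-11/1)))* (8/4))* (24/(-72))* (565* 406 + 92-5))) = -11/5507448 = 0.00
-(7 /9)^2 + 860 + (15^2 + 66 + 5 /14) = 1304953/1134 = 1150.75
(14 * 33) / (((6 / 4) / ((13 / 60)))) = 1001/15 = 66.73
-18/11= -1.64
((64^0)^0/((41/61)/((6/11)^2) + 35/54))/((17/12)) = 79056/325601 = 0.24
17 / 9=1.89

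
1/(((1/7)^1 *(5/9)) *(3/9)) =189/5 = 37.80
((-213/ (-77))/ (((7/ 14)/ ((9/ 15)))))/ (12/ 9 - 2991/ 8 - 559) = -30672/8607445 = 0.00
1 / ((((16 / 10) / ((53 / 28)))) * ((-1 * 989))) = -265/221536 = 0.00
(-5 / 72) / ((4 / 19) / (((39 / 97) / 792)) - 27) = -1235/6894936 = 0.00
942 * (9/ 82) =4239/41 = 103.39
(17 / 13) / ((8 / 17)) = 289/104 = 2.78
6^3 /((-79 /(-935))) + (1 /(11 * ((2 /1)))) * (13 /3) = 13330387/5214 = 2556.65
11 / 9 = 1.22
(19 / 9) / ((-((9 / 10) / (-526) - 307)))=5260/764919 = 0.01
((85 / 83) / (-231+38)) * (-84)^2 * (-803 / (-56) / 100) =-860013/160190 = -5.37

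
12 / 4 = 3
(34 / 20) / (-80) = -0.02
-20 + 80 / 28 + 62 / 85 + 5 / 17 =-9591/595 = -16.12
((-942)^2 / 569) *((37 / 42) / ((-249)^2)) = 0.02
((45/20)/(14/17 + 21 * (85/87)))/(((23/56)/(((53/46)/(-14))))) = -26129/1236802 = -0.02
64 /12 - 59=-161/3 = -53.67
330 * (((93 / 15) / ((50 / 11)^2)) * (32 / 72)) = 82522/1875 = 44.01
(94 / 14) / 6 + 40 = 1727/42 = 41.12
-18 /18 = -1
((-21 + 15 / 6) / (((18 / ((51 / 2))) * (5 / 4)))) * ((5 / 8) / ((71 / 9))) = -1887/1136 = -1.66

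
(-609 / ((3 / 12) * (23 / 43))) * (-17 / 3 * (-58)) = -34427176/23 = -1496833.74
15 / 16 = 0.94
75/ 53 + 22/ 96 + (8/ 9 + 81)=637525/7632 = 83.53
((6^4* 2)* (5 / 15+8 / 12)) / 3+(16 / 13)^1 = 11248/13 = 865.23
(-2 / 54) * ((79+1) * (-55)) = 4400/27 = 162.96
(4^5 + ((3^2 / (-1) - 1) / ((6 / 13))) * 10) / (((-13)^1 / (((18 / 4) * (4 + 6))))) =-36330/13 = -2794.62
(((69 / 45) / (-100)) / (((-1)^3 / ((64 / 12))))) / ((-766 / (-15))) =46/28725 = 0.00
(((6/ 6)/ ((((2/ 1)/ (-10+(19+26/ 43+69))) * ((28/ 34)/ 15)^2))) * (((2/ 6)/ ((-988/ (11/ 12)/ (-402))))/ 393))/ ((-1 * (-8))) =0.52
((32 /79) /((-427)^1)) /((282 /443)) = -7088/4756353 = 0.00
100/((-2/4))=-200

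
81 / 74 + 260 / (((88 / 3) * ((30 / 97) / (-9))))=-418131/1628 = -256.84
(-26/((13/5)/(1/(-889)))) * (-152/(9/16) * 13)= -39.52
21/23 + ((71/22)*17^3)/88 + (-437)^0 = 182.09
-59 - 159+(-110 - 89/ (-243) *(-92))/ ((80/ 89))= -3672811/9720 = -377.86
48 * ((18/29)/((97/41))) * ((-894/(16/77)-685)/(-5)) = 176672772/14065 = 12561.16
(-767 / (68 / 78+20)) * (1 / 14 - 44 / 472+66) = -13815243/5698 = -2424.58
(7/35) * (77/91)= 11/65 = 0.17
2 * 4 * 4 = 32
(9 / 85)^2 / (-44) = -81/317900 = 0.00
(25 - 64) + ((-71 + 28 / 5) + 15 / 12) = -2063/20 = -103.15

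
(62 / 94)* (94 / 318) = 31/159 = 0.19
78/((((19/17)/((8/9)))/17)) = 1054.60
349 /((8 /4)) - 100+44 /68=2555/34 = 75.15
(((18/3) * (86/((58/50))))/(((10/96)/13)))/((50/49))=7888608/145 = 54404.19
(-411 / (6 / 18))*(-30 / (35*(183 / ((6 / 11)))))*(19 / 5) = 281124/23485 = 11.97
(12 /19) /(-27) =-0.02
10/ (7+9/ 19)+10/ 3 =995/213 = 4.67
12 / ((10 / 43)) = 258/5 = 51.60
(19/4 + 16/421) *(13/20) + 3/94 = 4977013/1582960 = 3.14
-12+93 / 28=-243/28 = -8.68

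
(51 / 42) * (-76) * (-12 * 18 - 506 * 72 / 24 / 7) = 1957380/49 = 39946.53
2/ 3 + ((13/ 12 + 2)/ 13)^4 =396701425/592240896 = 0.67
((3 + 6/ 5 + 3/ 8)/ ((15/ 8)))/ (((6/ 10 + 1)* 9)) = 61/360 = 0.17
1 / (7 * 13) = 1/91 = 0.01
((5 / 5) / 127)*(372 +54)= 426/127 = 3.35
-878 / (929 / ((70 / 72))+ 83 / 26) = -798980/872449 = -0.92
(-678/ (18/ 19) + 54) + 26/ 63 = -41659/63 = -661.25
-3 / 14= -0.21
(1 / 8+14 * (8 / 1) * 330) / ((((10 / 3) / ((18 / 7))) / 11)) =87817257/280 = 313633.06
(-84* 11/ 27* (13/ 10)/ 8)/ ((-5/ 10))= 1001/90 = 11.12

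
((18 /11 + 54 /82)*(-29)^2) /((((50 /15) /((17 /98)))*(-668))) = -8878437/59048528 = -0.15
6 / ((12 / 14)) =7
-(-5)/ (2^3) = 5/8 = 0.62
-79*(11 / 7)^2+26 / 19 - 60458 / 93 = -73058669/86583 = -843.80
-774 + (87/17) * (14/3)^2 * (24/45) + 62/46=-12548959/17595 = -713.21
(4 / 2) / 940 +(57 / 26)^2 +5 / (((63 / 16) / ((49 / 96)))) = 23404081/4289220 = 5.46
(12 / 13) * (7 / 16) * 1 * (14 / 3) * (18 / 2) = 441/26 = 16.96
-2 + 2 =0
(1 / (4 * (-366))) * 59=-59/1464 = -0.04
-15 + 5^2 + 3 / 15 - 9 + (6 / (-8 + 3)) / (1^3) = 0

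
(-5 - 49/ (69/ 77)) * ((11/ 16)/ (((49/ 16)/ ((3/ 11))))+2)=-415918/3381 = -123.02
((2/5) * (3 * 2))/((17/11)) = 132/85 = 1.55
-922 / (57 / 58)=-53476/57 = -938.18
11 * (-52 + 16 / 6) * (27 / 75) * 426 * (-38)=79062192/25 = 3162487.68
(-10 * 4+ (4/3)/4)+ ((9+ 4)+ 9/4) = -293/12 = -24.42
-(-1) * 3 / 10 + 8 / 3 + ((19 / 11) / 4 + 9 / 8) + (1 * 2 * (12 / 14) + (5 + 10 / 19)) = 2065303/175560 = 11.76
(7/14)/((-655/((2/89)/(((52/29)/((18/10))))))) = -261/15156700 = 0.00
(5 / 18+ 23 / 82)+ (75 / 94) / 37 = 744143/1283382 = 0.58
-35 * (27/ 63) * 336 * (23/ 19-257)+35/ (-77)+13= 269441022/209 = 1289191.49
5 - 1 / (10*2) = 99/20 = 4.95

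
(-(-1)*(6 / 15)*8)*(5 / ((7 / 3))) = 48/7 = 6.86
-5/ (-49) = 5/49 = 0.10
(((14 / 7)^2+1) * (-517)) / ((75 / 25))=-2585/3 = -861.67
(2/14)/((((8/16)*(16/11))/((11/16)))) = 121/896 = 0.14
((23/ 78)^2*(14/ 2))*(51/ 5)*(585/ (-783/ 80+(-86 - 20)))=-3777060/120419 = -31.37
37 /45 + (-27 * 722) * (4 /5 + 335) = -294573797/45 = -6546084.38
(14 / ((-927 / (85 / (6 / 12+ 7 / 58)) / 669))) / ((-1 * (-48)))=-3847865/133488 = -28.83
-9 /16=-0.56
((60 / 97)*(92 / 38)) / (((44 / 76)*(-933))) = -920/331837 = 0.00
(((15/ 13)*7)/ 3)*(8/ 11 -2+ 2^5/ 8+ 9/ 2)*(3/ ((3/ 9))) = 50085/286 = 175.12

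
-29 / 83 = -0.35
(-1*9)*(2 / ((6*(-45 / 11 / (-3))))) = -11/5 = -2.20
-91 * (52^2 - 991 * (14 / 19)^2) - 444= -71313912/361 = -197545.46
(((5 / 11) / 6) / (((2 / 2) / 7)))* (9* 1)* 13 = 62.05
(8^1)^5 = 32768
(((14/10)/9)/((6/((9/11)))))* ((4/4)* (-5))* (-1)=7/66 = 0.11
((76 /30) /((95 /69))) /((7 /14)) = 92/25 = 3.68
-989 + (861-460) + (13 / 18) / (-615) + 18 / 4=-3229679/5535 = -583.50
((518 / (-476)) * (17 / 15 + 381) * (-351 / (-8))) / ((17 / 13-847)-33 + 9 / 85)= 80644941/3883352 = 20.77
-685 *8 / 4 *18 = -24660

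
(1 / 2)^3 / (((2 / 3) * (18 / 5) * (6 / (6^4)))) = 45/4 = 11.25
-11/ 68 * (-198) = 1089/34 = 32.03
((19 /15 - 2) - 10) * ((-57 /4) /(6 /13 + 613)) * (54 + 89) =516971/14500 = 35.65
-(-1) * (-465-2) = -467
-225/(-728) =225/728 = 0.31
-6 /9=-2/3 = -0.67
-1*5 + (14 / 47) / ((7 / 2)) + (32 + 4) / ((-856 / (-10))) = -22602/5029 = -4.49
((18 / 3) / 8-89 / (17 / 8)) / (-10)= 2797/680 = 4.11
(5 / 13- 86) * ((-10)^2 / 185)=-22260/481 = -46.28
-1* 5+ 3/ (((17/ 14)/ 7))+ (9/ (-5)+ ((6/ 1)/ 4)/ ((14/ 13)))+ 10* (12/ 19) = 823129/45220 = 18.20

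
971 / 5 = 194.20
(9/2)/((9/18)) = 9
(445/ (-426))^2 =198025/181476 = 1.09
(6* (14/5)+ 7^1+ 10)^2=28561/25 = 1142.44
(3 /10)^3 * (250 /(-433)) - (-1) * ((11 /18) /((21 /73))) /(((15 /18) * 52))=118567/3546270 = 0.03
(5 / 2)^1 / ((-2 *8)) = -5/32 = -0.16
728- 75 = 653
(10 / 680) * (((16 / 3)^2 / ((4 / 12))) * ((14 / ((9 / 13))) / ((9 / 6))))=23296/1377 = 16.92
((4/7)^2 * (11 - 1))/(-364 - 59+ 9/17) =-1360/175959 = -0.01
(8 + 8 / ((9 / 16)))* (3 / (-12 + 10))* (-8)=800/3 = 266.67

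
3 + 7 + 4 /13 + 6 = 212/13 = 16.31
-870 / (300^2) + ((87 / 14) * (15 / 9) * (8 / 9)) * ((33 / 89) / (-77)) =-706469/13083000 = -0.05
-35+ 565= 530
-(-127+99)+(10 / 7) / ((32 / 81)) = 3541/112 = 31.62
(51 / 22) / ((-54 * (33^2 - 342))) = -17/295812 = 0.00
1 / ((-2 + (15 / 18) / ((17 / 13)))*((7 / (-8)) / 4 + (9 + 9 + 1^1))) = -3264/83539 = -0.04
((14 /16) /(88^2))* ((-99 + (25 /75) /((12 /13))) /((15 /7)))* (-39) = 2261987/11151360 = 0.20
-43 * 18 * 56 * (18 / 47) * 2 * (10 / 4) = -3900960/47 = -82999.15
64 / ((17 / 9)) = 576/17 = 33.88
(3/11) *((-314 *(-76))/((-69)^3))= -23864/1204533 = -0.02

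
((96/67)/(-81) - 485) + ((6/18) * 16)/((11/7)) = -481.62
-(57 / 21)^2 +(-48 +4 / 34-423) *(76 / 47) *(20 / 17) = -601115863/665567 = -903.16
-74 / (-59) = 74/59 = 1.25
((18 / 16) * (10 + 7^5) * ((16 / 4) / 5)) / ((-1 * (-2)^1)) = 151353/20 = 7567.65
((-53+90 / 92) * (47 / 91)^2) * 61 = -322454357/380926 = -846.50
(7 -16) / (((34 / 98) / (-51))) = 1323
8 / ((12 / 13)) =26/3 = 8.67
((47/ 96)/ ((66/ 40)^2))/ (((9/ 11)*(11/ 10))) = 5875/29403 = 0.20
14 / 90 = 7/45 = 0.16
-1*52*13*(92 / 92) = -676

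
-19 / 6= -3.17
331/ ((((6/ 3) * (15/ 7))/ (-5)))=-2317/6 = -386.17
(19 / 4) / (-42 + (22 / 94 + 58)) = 893/3052 = 0.29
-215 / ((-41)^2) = -0.13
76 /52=19/13 = 1.46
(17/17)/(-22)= -1/22 = -0.05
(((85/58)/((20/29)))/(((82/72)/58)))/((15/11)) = 16269/205 = 79.36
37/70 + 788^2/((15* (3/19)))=165171437/630 = 262176.88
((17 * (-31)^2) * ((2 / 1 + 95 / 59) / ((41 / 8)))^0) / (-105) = -16337/105 = -155.59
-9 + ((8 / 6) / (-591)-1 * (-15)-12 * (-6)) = 138290/1773 = 78.00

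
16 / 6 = 8/3 = 2.67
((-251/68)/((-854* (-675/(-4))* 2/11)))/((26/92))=63503/127395450 = 0.00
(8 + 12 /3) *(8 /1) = 96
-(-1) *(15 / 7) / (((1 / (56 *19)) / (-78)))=-177840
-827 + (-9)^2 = -746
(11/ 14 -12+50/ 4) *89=801/7 = 114.43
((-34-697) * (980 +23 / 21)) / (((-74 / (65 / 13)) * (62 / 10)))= 376519825/48174 = 7815.83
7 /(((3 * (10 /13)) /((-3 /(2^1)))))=-91/20 = -4.55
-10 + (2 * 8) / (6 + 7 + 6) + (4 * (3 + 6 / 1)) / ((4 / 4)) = 510/19 = 26.84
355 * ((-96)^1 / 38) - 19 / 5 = -85561/95 = -900.64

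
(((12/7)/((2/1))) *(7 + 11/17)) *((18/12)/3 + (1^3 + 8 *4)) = 26130/119 = 219.58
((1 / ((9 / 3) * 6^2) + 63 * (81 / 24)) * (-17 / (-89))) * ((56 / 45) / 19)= 2.66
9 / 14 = 0.64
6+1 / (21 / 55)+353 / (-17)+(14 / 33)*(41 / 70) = -77867/6545 = -11.90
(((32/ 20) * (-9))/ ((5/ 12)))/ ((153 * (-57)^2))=-32/460275 = 0.00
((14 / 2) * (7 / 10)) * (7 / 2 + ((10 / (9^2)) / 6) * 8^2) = 114709/4860 = 23.60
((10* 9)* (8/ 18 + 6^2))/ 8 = 410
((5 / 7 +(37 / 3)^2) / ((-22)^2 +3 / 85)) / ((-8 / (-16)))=1636760/2592009 = 0.63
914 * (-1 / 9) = -914/9 = -101.56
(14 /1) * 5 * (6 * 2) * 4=3360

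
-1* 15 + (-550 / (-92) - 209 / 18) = -4271/207 = -20.63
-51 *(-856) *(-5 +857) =37194912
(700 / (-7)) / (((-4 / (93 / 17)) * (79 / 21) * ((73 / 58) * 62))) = 0.47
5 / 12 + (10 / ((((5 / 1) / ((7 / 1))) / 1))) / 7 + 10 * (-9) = -1051/12 = -87.58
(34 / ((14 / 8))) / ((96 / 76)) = 323/21 = 15.38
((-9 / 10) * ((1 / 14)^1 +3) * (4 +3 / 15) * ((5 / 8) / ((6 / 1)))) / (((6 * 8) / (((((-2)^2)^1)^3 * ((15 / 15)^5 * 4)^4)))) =-2064/5 = -412.80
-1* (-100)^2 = -10000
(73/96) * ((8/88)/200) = 73/211200 = 0.00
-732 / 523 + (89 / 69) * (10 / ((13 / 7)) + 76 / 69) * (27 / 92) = 174653325/165446866 = 1.06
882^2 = 777924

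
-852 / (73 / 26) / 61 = -22152/4453 = -4.97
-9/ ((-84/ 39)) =4.18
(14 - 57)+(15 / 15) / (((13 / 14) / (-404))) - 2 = -6241/13 = -480.08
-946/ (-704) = 43/32 = 1.34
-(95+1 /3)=-286/3 = -95.33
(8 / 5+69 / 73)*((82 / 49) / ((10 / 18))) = 685602/89425 = 7.67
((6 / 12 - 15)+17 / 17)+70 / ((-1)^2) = 113/2 = 56.50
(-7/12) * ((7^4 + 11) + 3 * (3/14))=-11259/8 = -1407.38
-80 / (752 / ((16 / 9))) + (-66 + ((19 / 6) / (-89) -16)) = -6191027/75294 = -82.22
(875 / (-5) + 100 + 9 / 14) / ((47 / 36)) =-18738/329 = -56.95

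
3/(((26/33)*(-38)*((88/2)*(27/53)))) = -53/11856 = 0.00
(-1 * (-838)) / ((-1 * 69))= -838/69 = -12.14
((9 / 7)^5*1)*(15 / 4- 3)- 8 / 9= 1056499/605052 = 1.75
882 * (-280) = -246960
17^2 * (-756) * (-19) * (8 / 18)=1844976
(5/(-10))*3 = -3/2 = -1.50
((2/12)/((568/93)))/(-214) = -31/243104 = 0.00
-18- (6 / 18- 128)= 329/3 = 109.67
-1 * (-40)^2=-1600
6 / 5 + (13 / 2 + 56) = 637/10 = 63.70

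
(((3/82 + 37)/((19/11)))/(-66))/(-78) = 3037/729144 = 0.00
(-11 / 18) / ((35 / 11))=-121/630 = -0.19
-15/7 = -2.14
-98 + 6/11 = -1072/11 = -97.45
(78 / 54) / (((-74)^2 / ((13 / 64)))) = 169/3154176 = 0.00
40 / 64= 5/8 = 0.62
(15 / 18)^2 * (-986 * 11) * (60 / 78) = -677875/117 = -5793.80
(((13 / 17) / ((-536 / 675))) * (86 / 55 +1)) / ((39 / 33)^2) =-209385/118456 = -1.77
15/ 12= 5/4 = 1.25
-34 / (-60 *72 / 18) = 17/120 = 0.14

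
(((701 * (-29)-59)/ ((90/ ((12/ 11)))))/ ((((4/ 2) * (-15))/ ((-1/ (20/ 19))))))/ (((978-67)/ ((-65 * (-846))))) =-118342146/250525 = -472.38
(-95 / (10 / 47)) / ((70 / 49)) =-6251/20 = -312.55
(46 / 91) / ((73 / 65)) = 230/511 = 0.45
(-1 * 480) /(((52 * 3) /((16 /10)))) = -64/13 = -4.92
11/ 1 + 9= 20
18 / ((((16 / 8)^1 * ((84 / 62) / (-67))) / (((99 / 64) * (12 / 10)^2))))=-5551821/5600 = -991.40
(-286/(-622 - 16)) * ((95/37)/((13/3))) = 285/1073 = 0.27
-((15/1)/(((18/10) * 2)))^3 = -15625/216 = -72.34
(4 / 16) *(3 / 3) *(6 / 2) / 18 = 1/24 = 0.04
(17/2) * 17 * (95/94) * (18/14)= 247095/1316 = 187.76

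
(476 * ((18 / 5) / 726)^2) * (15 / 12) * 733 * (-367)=-288110781/73205 = -3935.67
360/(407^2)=360/165649 = 0.00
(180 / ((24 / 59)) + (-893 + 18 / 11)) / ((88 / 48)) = -29625/121 = -244.83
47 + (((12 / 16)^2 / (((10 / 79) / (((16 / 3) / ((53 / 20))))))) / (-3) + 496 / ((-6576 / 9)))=314692/7261 = 43.34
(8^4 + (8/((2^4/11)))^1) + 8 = 8219/2 = 4109.50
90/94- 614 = -28813/47 = -613.04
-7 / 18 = -0.39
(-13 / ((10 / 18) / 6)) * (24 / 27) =-624/5 = -124.80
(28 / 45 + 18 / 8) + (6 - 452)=-79763/180 = -443.13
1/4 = 0.25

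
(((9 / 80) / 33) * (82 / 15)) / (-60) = -41/132000 = 0.00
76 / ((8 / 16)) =152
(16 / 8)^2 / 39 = 4/39 = 0.10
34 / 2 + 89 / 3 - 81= -103/3 = -34.33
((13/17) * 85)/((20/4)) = 13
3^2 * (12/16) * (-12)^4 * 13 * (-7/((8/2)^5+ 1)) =-12737088/1025 = -12426.43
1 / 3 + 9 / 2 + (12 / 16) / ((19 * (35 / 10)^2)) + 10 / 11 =353047/61446 = 5.75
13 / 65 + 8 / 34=37/85 = 0.44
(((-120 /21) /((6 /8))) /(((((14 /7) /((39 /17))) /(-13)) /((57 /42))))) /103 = 128440/85799 = 1.50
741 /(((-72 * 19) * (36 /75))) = -325/288 = -1.13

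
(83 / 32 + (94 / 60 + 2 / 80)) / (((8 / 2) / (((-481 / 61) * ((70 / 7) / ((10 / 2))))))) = -966329/58560 = -16.50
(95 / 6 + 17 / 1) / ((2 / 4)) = 197/3 = 65.67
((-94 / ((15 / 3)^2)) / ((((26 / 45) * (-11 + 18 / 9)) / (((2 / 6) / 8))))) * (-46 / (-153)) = 1081/119340 = 0.01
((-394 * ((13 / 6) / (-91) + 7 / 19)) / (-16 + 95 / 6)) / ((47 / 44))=4767400/6251 = 762.66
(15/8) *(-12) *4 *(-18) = 1620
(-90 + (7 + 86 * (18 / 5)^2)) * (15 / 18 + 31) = 4925699/150 = 32837.99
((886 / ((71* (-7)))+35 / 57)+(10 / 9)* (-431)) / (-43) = 40798651/3654441 = 11.16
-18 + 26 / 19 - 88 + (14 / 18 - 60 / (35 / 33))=-192029/1197 = -160.43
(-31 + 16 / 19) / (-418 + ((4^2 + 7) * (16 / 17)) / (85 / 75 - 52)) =7432383/103120562 = 0.07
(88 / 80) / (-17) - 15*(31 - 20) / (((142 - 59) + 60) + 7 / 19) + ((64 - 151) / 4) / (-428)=-38475867/33033040 = -1.16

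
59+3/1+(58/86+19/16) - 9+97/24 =121577/2064 = 58.90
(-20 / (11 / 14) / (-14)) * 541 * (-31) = -335420/11 = -30492.73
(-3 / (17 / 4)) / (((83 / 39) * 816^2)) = -13/26097856 = 0.00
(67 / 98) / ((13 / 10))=335/637 = 0.53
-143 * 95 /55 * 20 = -4940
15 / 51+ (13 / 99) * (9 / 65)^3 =1163252/3950375 = 0.29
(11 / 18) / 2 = 11/36 = 0.31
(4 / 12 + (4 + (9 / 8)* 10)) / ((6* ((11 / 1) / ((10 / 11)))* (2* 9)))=85/7128 = 0.01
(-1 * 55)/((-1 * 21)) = 55/21 = 2.62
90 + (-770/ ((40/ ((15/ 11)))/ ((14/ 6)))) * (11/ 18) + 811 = 62177/72 = 863.57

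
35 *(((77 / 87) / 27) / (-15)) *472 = -254408/7047 = -36.10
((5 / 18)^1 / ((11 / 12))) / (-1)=-10/33 = -0.30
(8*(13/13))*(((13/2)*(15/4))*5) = 975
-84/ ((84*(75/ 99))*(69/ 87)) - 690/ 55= -89877/6325 = -14.21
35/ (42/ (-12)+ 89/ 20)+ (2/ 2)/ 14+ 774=215703/266 = 810.91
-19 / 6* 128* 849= -344128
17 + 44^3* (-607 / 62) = -25852817/31 = -833961.84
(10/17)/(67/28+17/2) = 56/1037 = 0.05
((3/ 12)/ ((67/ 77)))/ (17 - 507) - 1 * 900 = -16884011/18760 = -900.00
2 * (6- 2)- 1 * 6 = 2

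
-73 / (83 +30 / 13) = -949/1109 = -0.86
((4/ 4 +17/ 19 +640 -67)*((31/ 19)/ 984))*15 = 1693065/118408 = 14.30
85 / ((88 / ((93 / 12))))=2635/352 = 7.49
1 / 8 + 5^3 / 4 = 251/8 = 31.38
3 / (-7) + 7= 46/7 = 6.57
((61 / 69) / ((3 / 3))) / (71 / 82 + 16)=5002/95427 = 0.05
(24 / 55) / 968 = 3/6655 = 0.00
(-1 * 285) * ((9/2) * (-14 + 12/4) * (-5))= -141075/2 = -70537.50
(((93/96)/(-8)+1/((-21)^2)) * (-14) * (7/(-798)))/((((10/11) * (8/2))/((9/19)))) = -29513/15525888 = 0.00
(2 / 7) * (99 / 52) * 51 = 5049/182 = 27.74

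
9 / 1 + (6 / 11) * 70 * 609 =255879/11 = 23261.73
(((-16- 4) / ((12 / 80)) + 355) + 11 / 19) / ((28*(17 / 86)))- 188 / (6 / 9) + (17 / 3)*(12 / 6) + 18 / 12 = -1035597/4522 = -229.01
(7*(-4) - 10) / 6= -19/3 = -6.33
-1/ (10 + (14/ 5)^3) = -125/3994 = -0.03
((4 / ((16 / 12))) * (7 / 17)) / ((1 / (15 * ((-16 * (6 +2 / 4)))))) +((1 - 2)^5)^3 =-32777/17 = -1928.06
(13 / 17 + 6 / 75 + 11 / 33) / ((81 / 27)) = 1502/3825 = 0.39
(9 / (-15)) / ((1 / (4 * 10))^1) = -24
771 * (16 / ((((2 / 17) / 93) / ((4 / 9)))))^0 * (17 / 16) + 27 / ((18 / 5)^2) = 39421/48 = 821.27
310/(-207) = -310/207 = -1.50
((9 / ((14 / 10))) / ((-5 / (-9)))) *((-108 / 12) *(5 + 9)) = -1458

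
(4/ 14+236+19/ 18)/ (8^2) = 29905/8064 = 3.71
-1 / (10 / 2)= -1/5 = -0.20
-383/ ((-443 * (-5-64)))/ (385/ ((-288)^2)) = -10589184/3922765 = -2.70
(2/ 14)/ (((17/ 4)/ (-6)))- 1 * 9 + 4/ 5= -4999/595 = -8.40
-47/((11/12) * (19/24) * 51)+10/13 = -23126/46189 = -0.50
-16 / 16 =-1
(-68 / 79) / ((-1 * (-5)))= -68/395 = -0.17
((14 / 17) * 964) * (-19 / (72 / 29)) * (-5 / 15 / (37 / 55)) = 51124535/16983 = 3010.34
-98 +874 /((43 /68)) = 55218/43 = 1284.14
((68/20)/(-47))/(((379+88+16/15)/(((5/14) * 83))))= -1245/271754 = 0.00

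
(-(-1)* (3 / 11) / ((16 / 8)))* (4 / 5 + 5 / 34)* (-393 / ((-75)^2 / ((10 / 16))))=-0.01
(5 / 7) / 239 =5/1673 = 0.00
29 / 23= 1.26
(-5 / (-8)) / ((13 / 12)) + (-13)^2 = 4409/26 = 169.58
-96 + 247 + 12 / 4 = 154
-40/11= -3.64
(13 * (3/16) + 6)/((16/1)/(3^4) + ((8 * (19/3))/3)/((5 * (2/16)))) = 54675/176384 = 0.31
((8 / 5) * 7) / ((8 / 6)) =42/5 = 8.40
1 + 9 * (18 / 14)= 88/7 = 12.57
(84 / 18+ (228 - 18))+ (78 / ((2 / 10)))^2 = 456944/3 = 152314.67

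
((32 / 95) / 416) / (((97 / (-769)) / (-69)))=53061/119795 = 0.44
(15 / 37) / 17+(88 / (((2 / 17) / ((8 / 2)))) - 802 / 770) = 724311226/242165 = 2990.98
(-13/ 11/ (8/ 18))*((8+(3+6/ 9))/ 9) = -455/132 = -3.45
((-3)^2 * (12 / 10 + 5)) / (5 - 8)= -93/5 = -18.60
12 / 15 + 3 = 19/5 = 3.80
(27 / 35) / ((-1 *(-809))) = 27/28315 = 0.00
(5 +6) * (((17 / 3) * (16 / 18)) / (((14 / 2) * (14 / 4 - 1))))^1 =2992/945 = 3.17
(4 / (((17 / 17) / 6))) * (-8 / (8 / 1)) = -24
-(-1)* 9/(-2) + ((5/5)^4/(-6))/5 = -68/15 = -4.53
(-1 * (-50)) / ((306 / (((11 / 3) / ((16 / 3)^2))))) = 275/13056 = 0.02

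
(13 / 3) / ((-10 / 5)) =-13/6 = -2.17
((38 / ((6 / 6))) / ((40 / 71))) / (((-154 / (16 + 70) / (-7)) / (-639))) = -37066473/220 = -168483.97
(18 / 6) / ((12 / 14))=7/2 = 3.50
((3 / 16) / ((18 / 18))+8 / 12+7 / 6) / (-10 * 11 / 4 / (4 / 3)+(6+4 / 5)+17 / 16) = -485/3063 = -0.16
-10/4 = -5/2 = -2.50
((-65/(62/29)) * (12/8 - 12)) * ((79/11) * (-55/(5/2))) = -3127215/62 = -50438.95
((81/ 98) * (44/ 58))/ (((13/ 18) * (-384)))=-2673/1182272 = 0.00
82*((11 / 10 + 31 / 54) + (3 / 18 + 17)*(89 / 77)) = 18340079/10395 = 1764.32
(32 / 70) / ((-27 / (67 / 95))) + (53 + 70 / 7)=62.99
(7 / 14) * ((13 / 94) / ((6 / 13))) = 169/1128 = 0.15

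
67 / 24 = 2.79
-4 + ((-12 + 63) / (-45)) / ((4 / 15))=-33/4 = -8.25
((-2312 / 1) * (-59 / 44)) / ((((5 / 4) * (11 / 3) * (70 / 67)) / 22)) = 27418008/1925 = 14243.12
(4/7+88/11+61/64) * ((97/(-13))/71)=-413899/413504 = -1.00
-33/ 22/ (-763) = 3/1526 = 0.00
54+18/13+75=1695/13 = 130.38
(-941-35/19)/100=-8957/950 = -9.43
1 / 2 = 0.50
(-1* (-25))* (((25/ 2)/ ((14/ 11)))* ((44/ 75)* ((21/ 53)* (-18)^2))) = 980100/53 = 18492.45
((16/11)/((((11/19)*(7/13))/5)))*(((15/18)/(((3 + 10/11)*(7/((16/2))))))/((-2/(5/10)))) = -98800/69531 = -1.42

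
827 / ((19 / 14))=11578/19 = 609.37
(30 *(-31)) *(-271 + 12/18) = 251410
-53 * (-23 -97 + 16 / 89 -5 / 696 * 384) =16767928/2581 = 6496.68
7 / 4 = 1.75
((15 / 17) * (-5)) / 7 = -75/119 = -0.63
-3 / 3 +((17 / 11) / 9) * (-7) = -218/99 = -2.20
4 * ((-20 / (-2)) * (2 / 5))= 16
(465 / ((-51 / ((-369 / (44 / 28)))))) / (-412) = -400365/77044 = -5.20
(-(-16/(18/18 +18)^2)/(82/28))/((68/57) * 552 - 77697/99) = -2464/20561705 = 0.00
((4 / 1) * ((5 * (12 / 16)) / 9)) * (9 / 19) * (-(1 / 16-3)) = 705/304 = 2.32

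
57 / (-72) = -19/24 = -0.79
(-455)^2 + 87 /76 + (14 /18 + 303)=141813667/684 = 207329.92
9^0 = 1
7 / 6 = 1.17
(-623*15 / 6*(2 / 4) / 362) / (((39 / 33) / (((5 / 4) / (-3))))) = 0.76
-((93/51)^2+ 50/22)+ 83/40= -447983/127160 = -3.52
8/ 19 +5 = 103/19 = 5.42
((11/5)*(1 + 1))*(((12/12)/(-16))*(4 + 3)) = -77/40 = -1.92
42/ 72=7/12 = 0.58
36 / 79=0.46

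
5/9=0.56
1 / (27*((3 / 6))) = 2/27 = 0.07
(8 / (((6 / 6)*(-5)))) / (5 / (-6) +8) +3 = 597/215 = 2.78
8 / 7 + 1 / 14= 17/14 = 1.21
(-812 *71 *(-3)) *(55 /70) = 135894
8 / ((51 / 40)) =6.27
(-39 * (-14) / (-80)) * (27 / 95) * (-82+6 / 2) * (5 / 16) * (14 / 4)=4076163/24320 = 167.61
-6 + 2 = -4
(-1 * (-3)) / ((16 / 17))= 51/16 = 3.19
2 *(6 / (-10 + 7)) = -4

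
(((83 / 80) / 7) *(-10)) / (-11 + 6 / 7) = 83/568 = 0.15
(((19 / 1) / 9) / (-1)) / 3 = -19/27 = -0.70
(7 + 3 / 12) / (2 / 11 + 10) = 319/448 = 0.71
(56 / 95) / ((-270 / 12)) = -112/4275 = -0.03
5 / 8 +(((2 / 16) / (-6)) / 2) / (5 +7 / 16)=0.62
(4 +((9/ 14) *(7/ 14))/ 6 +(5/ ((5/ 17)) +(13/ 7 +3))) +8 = 33.91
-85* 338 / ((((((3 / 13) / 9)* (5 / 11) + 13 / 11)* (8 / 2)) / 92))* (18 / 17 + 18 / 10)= -405208089/256 = -1582844.10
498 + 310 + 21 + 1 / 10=8291/10 = 829.10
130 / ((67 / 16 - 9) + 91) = 2080/1379 = 1.51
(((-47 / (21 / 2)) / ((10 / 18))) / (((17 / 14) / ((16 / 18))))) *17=-1504/15 = -100.27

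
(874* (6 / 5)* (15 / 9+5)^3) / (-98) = -1398400/441 = -3170.98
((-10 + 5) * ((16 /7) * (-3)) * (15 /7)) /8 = 9.18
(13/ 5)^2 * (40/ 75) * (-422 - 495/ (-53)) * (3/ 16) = -3696199/13250 = -278.96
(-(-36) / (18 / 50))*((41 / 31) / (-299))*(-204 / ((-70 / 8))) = -669120/64883 = -10.31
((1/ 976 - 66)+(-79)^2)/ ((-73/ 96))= -36160806/4453 = -8120.55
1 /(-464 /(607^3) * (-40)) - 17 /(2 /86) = 210081183/18560 = 11319.03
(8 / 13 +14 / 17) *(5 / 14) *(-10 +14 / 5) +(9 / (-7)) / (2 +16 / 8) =-3555/884 = -4.02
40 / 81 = 0.49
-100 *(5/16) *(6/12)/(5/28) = -175/2 = -87.50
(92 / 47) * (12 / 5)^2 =13248/1175 = 11.27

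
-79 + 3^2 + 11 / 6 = -409/6 = -68.17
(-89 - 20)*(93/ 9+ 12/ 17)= -61367/51 = -1203.27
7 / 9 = 0.78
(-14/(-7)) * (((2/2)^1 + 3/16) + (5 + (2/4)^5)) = 199/16 = 12.44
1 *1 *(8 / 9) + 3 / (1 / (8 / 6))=44/9 = 4.89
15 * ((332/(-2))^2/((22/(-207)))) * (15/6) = -106951725/11 = -9722884.09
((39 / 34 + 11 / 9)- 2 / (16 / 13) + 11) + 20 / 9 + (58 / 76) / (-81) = 2921273/209304 = 13.96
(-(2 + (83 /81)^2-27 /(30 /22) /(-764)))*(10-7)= -77091559/8354340 = -9.23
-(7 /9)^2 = -49/81 = -0.60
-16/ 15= -1.07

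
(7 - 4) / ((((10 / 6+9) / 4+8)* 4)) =9/128 = 0.07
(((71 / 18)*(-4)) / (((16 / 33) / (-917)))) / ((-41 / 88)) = -7877947/123 = -64048.35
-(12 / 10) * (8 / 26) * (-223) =5352/65 = 82.34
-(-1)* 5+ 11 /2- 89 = -157/2 = -78.50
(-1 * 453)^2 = 205209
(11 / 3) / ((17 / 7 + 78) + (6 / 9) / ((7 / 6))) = 11/243 = 0.05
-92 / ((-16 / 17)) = 391/4 = 97.75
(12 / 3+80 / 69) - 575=-39319/69 = -569.84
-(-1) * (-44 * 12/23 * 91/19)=-48048/437 = -109.95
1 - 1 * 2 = -1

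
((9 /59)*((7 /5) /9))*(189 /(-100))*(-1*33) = 43659/29500 = 1.48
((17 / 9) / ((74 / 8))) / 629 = 4/12321 = 0.00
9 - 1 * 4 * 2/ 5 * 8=-19/5 = -3.80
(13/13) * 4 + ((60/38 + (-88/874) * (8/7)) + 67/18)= 505805/55062 = 9.19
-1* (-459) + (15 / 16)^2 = 117729/256 = 459.88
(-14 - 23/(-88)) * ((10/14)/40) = -1209/4928 = -0.25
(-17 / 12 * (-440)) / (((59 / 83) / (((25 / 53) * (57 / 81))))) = 73724750/253287 = 291.07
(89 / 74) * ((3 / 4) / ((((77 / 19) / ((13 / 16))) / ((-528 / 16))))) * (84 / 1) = -593541/1184 = -501.30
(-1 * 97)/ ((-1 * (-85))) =-97/85 = -1.14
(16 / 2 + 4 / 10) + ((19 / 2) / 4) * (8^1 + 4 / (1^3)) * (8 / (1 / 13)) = 14862/5 = 2972.40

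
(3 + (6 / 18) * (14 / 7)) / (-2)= -11/6 = -1.83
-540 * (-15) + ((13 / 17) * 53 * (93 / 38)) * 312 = 12612312/323 = 39047.41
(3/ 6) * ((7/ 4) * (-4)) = -3.50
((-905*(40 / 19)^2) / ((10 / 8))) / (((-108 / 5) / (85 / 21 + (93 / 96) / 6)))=625.29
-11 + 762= 751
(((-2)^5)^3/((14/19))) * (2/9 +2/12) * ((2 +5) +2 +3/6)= -1478656/9 = -164295.11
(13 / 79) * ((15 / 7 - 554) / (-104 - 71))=50219/96775 = 0.52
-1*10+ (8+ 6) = 4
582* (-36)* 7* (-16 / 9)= 260736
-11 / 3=-3.67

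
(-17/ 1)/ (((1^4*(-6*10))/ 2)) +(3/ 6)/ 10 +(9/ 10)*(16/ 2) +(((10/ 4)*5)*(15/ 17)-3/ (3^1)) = 18203/1020 = 17.85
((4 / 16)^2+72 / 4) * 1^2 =289/16 = 18.06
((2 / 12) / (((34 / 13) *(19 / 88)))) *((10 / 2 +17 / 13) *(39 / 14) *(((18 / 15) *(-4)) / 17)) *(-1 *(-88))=-24765312/192185 = -128.86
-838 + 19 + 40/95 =-15553/19 = -818.58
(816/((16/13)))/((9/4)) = 884/3 = 294.67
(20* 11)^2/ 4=12100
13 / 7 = 1.86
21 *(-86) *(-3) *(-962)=-5212116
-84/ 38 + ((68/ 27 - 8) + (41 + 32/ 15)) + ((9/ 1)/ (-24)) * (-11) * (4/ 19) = 186269/5130 = 36.31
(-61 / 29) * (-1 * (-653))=-39833/29 = -1373.55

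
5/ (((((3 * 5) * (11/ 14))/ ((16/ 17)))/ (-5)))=-1120/561 = -2.00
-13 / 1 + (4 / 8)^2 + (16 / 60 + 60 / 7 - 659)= -278423/420 = -662.91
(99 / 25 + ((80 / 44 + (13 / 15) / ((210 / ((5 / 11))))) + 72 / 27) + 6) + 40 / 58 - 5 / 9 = 1627949/111650 = 14.58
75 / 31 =2.42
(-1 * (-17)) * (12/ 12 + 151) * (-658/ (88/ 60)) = -12752040/11 = -1159276.36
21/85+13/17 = 86/85 = 1.01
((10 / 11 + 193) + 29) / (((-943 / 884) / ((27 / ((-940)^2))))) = -3657771/572848925 = -0.01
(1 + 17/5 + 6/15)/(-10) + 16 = 388/25 = 15.52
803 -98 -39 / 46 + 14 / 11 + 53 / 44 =715109/1012 = 706.63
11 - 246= -235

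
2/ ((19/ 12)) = 24/19 = 1.26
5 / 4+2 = 13/4 = 3.25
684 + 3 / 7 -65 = 4336/7 = 619.43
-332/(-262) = 1.27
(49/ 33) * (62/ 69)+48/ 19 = 167018/43263 = 3.86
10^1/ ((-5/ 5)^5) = -10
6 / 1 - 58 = -52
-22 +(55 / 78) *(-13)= -187/6 = -31.17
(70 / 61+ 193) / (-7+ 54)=11843/2867 = 4.13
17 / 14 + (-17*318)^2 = 409147721/14 = 29224837.21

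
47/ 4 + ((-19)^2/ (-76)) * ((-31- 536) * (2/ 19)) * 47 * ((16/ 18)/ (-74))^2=74871/5476 = 13.67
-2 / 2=-1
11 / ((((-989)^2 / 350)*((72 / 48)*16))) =1925/11737452 = 0.00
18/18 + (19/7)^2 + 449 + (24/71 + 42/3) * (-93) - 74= -3305291/3479 = -950.07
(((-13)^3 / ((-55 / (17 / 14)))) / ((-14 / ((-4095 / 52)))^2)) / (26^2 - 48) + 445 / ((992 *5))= 486131431/191876608 = 2.53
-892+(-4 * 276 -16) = -2012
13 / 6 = 2.17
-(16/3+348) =-1060/3 = -353.33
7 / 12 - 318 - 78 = -4745/12 = -395.42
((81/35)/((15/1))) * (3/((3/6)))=162/175 = 0.93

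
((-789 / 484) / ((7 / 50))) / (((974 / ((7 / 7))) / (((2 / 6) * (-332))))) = 545725/412489 = 1.32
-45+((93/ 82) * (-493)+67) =-44045/82 = -537.13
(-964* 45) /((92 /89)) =-965205/23 = -41965.43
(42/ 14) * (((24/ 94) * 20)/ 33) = 0.46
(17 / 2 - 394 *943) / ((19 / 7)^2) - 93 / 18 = -54621020/1083 = -50434.92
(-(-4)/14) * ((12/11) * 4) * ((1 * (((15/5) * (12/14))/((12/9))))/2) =648/539 = 1.20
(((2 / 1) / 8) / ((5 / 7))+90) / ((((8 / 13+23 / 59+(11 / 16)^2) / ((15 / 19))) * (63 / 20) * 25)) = 354808064/578915085 = 0.61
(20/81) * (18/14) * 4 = 1.27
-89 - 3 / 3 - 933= -1023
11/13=0.85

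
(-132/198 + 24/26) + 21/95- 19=-18.52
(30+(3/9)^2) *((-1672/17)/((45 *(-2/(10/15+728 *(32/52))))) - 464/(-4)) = 377089996/20655 = 18256.60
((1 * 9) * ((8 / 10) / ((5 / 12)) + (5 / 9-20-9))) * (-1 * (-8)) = -47744/25 = -1909.76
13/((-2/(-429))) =5577/2 = 2788.50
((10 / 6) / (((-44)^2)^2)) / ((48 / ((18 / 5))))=1/29984768 = 0.00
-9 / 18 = -1/2 = -0.50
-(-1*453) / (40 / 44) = 4983/10 = 498.30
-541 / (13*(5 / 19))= -158.14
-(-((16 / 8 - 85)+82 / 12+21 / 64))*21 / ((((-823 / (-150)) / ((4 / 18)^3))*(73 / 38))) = -48415325/29198394 = -1.66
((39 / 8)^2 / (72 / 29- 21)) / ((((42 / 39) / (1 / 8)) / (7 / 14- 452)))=67.26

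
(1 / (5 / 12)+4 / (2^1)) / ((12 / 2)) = 11/15 = 0.73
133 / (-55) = -133/55 = -2.42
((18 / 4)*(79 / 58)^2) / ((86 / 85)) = 4774365/578608 = 8.25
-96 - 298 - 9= -403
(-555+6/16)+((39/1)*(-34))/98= -222717/392 = -568.16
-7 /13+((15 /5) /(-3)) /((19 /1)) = -146/247 = -0.59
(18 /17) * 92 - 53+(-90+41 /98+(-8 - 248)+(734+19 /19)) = 722761/1666 = 433.83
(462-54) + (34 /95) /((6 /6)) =38794/95 = 408.36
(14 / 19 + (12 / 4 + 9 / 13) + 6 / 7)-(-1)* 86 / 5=194394/8645 = 22.49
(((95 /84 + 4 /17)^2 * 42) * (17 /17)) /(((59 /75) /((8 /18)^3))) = 761280200/87011253 = 8.75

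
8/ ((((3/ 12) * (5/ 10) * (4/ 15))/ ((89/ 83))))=21360/83 = 257.35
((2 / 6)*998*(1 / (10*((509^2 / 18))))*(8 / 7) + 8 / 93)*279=224310648/9067835 = 24.74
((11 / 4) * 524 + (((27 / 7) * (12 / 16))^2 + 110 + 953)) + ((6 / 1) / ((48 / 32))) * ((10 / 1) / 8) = 2517.37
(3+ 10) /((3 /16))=208/3 = 69.33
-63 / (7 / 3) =-27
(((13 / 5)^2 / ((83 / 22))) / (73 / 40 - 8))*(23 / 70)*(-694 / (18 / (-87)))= -264777656/827925 = -319.81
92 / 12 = 23/3 = 7.67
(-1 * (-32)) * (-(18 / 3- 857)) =27232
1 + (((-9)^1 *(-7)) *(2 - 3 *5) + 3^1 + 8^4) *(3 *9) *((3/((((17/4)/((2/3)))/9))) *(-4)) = -25505263/17 = -1500309.59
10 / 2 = 5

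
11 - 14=-3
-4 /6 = -2/3 = -0.67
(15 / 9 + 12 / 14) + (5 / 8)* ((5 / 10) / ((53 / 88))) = 6773/2226 = 3.04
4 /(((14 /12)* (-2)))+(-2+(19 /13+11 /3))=386/273 = 1.41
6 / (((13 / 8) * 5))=48/65 = 0.74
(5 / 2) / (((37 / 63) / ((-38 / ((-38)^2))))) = -315/2812 = -0.11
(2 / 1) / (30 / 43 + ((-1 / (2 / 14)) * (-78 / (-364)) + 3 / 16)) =-1376/423 = -3.25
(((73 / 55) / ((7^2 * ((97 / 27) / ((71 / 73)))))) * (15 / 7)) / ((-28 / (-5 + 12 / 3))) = 5751/10247468 = 0.00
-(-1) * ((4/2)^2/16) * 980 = 245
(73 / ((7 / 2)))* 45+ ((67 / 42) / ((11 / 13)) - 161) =360109/462 = 779.46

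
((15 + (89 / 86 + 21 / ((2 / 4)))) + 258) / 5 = 27179/430 = 63.21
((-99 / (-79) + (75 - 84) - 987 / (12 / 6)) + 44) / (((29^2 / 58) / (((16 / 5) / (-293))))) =231184/671263 = 0.34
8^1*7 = 56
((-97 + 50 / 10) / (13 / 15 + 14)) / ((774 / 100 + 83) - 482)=23000/1454183 = 0.02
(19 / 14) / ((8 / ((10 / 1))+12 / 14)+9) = 95/746 = 0.13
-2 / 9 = -0.22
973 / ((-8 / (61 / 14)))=-8479/16 = -529.94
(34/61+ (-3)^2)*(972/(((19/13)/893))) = 346239036/61 = 5676049.77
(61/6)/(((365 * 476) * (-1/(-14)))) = 61/74460 = 0.00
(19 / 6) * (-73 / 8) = -1387/48 = -28.90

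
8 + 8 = 16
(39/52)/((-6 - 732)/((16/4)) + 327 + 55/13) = 39/7630 = 0.01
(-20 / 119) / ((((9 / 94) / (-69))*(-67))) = -43240/23919 = -1.81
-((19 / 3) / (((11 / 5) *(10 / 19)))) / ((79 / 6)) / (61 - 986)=361/803825 = 0.00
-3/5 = -0.60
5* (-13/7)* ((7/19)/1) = -65/19 = -3.42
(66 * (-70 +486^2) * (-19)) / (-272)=74025501/68 = 1088610.31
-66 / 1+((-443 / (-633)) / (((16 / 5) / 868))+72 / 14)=2285953/17724 = 128.98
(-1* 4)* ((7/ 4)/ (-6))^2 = -49/144 = -0.34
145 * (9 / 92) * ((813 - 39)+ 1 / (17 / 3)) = 17175105/1564 = 10981.52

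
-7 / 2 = -3.50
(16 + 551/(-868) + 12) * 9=213777/868 = 246.29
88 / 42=44/21 = 2.10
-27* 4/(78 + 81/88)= -3168/2315 = -1.37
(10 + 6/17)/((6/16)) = 1408/51 = 27.61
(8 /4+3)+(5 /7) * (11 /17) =650/119 = 5.46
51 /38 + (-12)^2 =5523/38 = 145.34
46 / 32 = 1.44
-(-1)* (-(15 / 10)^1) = -3/2 = -1.50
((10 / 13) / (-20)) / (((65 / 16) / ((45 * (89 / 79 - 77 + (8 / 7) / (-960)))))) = 15105117/467285 = 32.33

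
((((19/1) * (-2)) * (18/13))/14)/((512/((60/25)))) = -513/29120 = -0.02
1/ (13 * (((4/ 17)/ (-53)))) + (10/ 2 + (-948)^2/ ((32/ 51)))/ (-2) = -716174.58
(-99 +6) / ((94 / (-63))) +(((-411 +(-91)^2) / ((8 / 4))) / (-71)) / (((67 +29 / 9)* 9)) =62.24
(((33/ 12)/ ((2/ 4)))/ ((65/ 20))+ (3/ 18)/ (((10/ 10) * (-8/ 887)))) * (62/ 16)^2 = -10066475/39936 = -252.07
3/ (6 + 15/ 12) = 12/29 = 0.41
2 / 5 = 0.40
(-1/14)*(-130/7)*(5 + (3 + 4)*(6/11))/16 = 6305/8624 = 0.73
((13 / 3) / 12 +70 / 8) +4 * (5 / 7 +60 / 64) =3961/252 = 15.72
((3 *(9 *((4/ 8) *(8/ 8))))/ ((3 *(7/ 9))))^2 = 6561/196 = 33.47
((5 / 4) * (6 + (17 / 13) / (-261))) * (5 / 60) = 101705/162864 = 0.62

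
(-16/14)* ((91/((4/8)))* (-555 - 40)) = 123760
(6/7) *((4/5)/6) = 4/35 = 0.11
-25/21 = -1.19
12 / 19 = 0.63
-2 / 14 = -1/7 = -0.14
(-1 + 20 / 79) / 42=-59/3318 = -0.02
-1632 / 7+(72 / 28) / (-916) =-747465/3206 = -233.15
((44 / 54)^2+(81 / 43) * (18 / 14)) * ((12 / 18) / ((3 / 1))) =0.69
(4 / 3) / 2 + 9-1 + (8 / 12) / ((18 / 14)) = 248/27 = 9.19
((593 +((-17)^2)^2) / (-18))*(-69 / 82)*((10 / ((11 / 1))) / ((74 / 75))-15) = -55359.38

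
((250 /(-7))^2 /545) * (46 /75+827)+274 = 35425802/16023 = 2210.93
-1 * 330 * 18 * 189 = -1122660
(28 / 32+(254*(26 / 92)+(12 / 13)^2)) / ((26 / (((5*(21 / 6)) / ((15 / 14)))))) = 112006993/2425488 = 46.18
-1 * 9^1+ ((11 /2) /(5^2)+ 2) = -339/50 = -6.78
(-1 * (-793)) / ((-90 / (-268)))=2361.38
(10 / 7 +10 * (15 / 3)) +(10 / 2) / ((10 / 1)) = 727/14 = 51.93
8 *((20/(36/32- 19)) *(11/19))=-1280/247 = -5.18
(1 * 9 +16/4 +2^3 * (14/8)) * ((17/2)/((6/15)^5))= 1434375/64 = 22412.11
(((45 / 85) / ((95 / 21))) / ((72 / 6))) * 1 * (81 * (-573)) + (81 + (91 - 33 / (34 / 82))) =-2327039/6460 = -360.22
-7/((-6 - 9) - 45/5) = 7/24 = 0.29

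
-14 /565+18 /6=1681/565 = 2.98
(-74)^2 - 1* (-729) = 6205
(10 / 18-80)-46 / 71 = -51179/639 = -80.09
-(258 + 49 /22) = -260.23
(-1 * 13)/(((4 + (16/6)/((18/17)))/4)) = -351/44 = -7.98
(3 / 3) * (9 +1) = 10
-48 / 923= -0.05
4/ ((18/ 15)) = 10/3 = 3.33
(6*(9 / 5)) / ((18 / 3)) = 1.80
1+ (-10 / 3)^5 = -99757/243 = -410.52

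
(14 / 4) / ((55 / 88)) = 28/5 = 5.60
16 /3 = 5.33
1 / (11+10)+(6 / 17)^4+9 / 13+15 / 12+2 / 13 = 196937893/91204932 = 2.16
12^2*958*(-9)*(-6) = 7449408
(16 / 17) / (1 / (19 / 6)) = 152/51 = 2.98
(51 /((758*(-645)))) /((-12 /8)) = 17/244455 = 0.00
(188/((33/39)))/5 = 2444/55 = 44.44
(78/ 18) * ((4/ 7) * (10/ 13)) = 40/21 = 1.90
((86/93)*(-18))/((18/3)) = -86/31 = -2.77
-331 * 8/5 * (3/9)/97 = -2648/1455 = -1.82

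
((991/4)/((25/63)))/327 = 20811/10900 = 1.91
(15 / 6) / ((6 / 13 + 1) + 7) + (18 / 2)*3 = 1201/44 = 27.30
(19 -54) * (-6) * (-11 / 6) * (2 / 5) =-154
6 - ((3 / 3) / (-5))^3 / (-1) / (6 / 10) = 449/75 = 5.99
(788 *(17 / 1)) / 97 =13396/97 = 138.10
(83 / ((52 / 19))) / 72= 1577/3744 = 0.42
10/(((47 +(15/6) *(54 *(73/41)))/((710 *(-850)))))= -123717500/5891 = -21001.10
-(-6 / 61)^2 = -0.01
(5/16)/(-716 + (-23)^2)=-5/2992 = 0.00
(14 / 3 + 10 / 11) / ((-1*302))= -92/4983 = -0.02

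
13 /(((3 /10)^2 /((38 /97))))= 56.59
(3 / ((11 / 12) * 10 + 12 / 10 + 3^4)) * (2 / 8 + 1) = 225/5482 = 0.04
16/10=8/5 = 1.60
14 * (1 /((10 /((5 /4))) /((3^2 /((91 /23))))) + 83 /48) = 8795/312 = 28.19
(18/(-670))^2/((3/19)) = 513/112225 = 0.00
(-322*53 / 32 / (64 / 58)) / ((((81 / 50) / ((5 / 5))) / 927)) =-637201775/2304 = -276563.27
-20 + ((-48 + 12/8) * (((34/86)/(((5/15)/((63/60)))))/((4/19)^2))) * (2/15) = -13361561/68800 = -194.21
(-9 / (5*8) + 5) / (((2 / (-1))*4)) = -191/320 = -0.60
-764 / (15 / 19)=-14516/15 = -967.73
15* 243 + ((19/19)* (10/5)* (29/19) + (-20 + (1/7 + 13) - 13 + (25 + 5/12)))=5831165/1596 = 3653.61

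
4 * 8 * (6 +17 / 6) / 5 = 56.53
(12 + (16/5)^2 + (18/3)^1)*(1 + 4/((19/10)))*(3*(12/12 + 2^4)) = 2124354/475 = 4472.32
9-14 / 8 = 29/4 = 7.25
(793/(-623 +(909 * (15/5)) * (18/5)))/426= 3965/19583646 = 0.00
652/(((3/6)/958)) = 1249232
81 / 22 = 3.68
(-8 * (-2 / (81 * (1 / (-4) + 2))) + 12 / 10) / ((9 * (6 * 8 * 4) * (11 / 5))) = 1861/5388768 = 0.00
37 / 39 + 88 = 3469/39 = 88.95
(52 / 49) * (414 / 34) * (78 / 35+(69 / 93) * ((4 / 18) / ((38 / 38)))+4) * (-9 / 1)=-672018048/903805 = -743.54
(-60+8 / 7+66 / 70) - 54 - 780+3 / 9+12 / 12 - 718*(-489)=36772199/105 = 350211.42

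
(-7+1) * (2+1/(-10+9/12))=-420/37 = -11.35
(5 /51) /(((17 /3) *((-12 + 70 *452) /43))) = 215/9140492 = 0.00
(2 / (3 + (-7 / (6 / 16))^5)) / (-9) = 54/550731047 = 0.00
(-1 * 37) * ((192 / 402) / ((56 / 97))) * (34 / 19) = -488104/8911 = -54.78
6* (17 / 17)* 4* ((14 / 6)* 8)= 448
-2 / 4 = -1/2 = -0.50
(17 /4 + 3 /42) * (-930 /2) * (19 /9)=-356345/84 = -4242.20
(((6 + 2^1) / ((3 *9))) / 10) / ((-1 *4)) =-1/135 = -0.01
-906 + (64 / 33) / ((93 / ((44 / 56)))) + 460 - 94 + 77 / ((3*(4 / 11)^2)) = -10808041/31248 = -345.88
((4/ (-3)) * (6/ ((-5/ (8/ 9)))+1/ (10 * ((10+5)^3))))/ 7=71998/354375 = 0.20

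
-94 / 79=-1.19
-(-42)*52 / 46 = 47.48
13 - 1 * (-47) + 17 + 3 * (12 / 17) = 1345/17 = 79.12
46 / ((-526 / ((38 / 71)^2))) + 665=881612483/1325783 = 664.97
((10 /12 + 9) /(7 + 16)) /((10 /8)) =118/345 = 0.34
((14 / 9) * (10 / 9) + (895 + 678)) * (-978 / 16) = -20791139/216 = -96255.27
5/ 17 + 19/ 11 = 378/187 = 2.02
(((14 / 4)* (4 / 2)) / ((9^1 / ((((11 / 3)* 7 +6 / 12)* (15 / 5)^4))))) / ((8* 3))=1099/16 = 68.69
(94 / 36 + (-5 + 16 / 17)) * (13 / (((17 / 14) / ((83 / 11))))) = -3345979/28611 = -116.95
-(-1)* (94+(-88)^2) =7838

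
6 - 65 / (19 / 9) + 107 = 1562/19 = 82.21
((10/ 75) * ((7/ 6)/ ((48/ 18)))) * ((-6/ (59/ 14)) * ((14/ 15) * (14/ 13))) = -4802/57525 = -0.08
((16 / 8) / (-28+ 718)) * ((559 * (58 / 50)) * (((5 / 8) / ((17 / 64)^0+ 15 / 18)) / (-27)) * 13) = -210743/683100 = -0.31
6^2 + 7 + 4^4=299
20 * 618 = 12360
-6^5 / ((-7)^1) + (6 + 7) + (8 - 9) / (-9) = 70810/63 = 1123.97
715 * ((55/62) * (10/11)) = 17875/31 = 576.61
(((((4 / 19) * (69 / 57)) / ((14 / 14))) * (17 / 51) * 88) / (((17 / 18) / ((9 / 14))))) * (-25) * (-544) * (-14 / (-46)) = 7603200/361 = 21061.50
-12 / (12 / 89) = -89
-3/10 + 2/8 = -0.05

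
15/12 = 1.25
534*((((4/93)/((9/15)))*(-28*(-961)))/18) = 1545040/27 = 57223.70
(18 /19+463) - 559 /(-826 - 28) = 7538631/16226 = 464.60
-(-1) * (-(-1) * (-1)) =-1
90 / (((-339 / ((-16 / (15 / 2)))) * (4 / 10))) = 160/113 = 1.42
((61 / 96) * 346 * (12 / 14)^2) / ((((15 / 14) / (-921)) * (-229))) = 9719313/16030 = 606.32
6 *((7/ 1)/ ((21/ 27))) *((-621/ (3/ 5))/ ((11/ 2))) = -111780/11 = -10161.82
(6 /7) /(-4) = -3/14 = -0.21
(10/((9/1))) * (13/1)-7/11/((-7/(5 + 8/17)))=14.94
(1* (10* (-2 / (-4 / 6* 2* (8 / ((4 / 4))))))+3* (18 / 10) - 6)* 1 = 1.28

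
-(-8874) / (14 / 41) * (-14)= -363834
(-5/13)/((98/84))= -30/91 = -0.33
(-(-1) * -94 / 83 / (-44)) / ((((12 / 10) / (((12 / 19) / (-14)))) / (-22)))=0.02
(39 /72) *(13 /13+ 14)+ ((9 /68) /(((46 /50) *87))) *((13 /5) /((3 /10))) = 738335/90712 = 8.14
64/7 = 9.14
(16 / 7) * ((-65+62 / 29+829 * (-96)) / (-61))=36956144/12383 = 2984.43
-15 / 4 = -3.75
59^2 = 3481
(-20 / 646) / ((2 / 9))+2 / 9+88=256057/2907 = 88.08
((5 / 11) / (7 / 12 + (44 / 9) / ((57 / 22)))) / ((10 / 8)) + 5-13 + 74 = 3688302/55759 = 66.15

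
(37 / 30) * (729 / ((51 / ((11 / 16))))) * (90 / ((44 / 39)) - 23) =3743253/5440 = 688.10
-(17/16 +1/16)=-9/8 = -1.12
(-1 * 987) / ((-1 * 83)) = 987/83 = 11.89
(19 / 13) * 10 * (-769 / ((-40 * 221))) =14611/11492 = 1.27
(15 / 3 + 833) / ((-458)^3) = -419/48035956 = 0.00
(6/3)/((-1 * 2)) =-1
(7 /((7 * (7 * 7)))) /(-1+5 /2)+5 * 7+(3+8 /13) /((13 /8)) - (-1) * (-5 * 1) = 800900/24843 = 32.24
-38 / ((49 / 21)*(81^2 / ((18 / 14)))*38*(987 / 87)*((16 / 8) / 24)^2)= -464/435267 = 0.00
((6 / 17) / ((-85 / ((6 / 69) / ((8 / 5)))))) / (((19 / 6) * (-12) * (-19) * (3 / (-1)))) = 1/9598268 = 0.00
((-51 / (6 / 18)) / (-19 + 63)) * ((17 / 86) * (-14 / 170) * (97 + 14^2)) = 313803/18920 = 16.59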